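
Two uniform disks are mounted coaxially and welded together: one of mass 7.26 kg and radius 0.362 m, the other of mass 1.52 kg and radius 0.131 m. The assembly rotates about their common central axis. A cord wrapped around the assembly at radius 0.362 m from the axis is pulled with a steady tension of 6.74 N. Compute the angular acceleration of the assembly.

α ≈ 4.99 rad/s²

I = ½M₁R₁² + ½M₂R₂² = ½(7.26)(0.362)² + ½(1.52)(0.131)² = 0.4887 kg·m².
τ = F r = (6.74)(0.362) = 2.440 N·m.
α = τ/I = 2.440/0.4887 = 4.992 rad/s².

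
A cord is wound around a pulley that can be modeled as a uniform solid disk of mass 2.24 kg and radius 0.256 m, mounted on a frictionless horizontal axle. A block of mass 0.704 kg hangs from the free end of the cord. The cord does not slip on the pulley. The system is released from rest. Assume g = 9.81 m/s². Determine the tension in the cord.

I = ½MR² = (1/2)(2.24)(0.256)² = 0.07340 kg·m².
Block: mg − T = ma. Pulley: TR = Iα. No-slip: a = αR, so T = (I/R²)a = 1.120·a.
Then mg = (m + 1.120)a, so a = (0.704)(9.81)/(0.704 + 1.120) = 3.786 m/s².
T = 1.120·a = 4.241 N.

T ≈ 4.24 N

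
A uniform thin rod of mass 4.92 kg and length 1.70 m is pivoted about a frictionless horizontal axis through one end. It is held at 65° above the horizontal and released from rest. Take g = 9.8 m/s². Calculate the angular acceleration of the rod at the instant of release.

About the pivot, I = (1/3)ML² = (1/3)(4.92)(1.70)² = 4.740 kg·m².
The weight acts at the center, a distance L/2 = 0.8500 m from the pivot; τ = Mg(L/2) cos 65° = 17.32 N·m.
α = τ/I = 17.32/4.740 = 3.654 rad/s².
(Equivalently α = (3g/(2L)) cos 65° = 3.654 rad/s².)

α ≈ 3.65 rad/s²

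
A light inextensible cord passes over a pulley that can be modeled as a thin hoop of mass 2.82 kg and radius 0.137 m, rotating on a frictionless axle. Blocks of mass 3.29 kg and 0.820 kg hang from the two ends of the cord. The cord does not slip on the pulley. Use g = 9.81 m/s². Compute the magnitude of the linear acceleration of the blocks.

a ≈ 3.50 m/s²

I = MR² = (2.82)(0.137)² = 0.05293 kg·m².
Heavier block: m₁g − T₁ = m₁a. Lighter block: T₂ − m₂g = m₂a.
Pulley: (T₁ − T₂)R = Iα = I(a/R), so T₁ − T₂ = (I/R²)a = 1·M_p a = 2.820·a.
Adding the three: (m₁ − m₂)g = (m₁ + m₂ + 2.820)a, so a = (3.29 − 0.820)(9.81)/(3.29 + 0.820 + 2.820) = 3.496 m/s².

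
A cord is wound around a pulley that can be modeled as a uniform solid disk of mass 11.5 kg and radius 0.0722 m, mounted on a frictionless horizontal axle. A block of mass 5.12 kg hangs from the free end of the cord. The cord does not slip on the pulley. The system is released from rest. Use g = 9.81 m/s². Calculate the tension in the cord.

I = ½MR² = (1/2)(11.5)(0.0722)² = 0.02997 kg·m².
Block: mg − T = ma. Pulley: TR = Iα. No-slip: a = αR, so T = (I/R²)a = 5.750·a.
Then mg = (m + 5.750)a, so a = (5.12)(9.81)/(5.12 + 5.750) = 4.621 m/s².
T = 5.750·a = 26.57 N.

T ≈ 26.6 N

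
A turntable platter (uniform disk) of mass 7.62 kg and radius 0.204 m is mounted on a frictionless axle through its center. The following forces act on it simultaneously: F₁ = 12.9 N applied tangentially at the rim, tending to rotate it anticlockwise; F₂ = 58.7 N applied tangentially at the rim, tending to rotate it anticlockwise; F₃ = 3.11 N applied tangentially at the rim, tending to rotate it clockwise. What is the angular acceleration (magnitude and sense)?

I = ½MR² = (1/2)(7.62)(0.204)² = 0.1586 kg·m².
Taking anticlockwise as positive: τ₁ = +(12.9)(0.204) = +2.632 N·m; τ₂ = +(58.7)(0.204) = +11.97 N·m; τ₃ = −(3.11)(0.204) = −0.6344 N·m.
Net torque τ = 13.97 N·m.
α = τ/I = 13.97/0.1586 = 88.12 rad/s².

α ≈ 88.1 rad/s², anticlockwise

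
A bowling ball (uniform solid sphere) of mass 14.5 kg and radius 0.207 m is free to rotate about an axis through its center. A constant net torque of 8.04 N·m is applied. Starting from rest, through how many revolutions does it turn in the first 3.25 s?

I = (2/5)MR² = (2/5)(14.5)(0.207)² = 0.2485 kg·m².
α = τ/I = 8.04/0.2485 = 32.35 rad/s².
θ = ½αt² = ½(32.35)(3.25)² = 170.9 rad.
Revolutions = θ/(2π) = 27.19.

≈ 27.2 revolutions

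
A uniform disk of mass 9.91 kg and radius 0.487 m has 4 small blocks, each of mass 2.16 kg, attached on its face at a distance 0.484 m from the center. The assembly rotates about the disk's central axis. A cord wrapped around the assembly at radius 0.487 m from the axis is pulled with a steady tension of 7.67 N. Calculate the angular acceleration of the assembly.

α ≈ 1.17 rad/s²

I_disk = ½MR² = ½(9.91)(0.487)² = 1.175 kg·m².
I_blocks = 4·m·r² = 4(2.16)(0.484)² = 2.024 kg·m².
Total I = 3.199 kg·m².
τ = F r = (7.67)(0.487) = 3.735 N·m.
α = τ/I = 3.735/3.199 = 1.168 rad/s².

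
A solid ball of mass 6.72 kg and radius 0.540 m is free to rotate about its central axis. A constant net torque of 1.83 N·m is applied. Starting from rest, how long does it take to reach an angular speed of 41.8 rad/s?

I = (2/5)MR² = (2/5)(6.72)(0.540)² = 0.7838 kg·m².
α = τ/I = 1.83/0.7838 = 2.335 rad/s².
ω = αt ⇒ t = ω/α = 41.8/2.335 = 17.90 s.

t ≈ 17.9 s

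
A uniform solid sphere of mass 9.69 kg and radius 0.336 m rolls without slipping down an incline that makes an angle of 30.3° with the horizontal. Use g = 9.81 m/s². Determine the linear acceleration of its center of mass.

a ≈ 3.54 m/s²

Translation along the incline: Mg sinθ − f = Ma.
Rotation about the center: fR = Iα with I = (2/5)MR². No-slip gives a = αR, so f = (I/R²)a = (2/5)M a.
Substituting: Mg sinθ = (1 + 0.4000)Ma, so a = g sinθ/(1 + 0.4000) = (9.81) sin 30.3° / 1.400 = 3.535 m/s².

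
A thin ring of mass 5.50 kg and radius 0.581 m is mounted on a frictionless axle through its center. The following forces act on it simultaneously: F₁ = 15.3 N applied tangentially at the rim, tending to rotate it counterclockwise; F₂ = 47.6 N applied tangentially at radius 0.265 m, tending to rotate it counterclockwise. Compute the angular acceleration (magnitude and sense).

I = MR² = (5.50)(0.581)² = 1.857 kg·m².
Taking counterclockwise as positive: τ₁ = +(15.3)(0.581) = +8.889 N·m; τ₂ = +(47.6)(0.265) = +12.61 N·m.
Net torque τ = 21.50 N·m.
α = τ/I = 21.50/1.857 = 11.58 rad/s².

α ≈ 11.6 rad/s², counterclockwise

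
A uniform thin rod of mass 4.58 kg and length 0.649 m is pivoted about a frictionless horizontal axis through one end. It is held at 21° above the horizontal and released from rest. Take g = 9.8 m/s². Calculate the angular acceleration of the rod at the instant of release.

About the pivot, I = (1/3)ML² = (1/3)(4.58)(0.649)² = 0.6430 kg·m².
The weight acts at the center, a distance L/2 = 0.3245 m from the pivot; τ = Mg(L/2) cos 21° = 13.60 N·m.
α = τ/I = 13.60/0.6430 = 21.15 rad/s².

α ≈ 21.1 rad/s²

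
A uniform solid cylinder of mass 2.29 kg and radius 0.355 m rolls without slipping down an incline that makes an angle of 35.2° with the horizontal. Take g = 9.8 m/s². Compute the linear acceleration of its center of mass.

Translation along the incline: Mg sinθ − f = Ma.
Rotation about the center: fR = Iα with I = ½MR². No-slip gives a = αR, so f = (I/R²)a = (1/2)M a.
Substituting: Mg sinθ = (1 + 0.5000)Ma, so a = g sinθ/(1 + 0.5000) = (9.8) sin 35.2° / 1.500 = 3.766 m/s².

a ≈ 3.77 m/s²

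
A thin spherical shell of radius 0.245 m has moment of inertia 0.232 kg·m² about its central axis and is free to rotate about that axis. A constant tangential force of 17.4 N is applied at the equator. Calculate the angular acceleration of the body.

α ≈ 18.4 rad/s²

τ = F R = (17.4)(0.245) = 4.263 N·m.
Newton's second law for rotation, τ = Iα, gives α = τ/I = 4.263/0.2320 = 18.38 rad/s².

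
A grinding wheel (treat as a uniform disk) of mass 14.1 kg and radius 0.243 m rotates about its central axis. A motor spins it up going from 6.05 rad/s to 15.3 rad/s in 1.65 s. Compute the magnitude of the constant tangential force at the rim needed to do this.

I = ½MR² = (1/2)(14.1)(0.243)² = 0.4163 kg·m².
α = Δω/Δt = (15.3 − 6.05)/1.65 = 5.606 rad/s².
The required torque is τ = Iα = (0.4163)(5.606) = 2.334 N·m.
A tangential force at the rim gives τ = FR, so F = τ/R = 2.334/0.243 = 9.604 N.

F ≈ 9.60 N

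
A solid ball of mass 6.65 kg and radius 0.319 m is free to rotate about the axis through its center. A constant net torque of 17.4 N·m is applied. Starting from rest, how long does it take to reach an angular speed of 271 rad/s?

t ≈ 4.22 s

I = (2/5)MR² = (2/5)(6.65)(0.319)² = 0.2707 kg·m².
α = τ/I = 17.4/0.2707 = 64.28 rad/s².
ω = αt ⇒ t = ω/α = 271/64.28 = 4.216 s.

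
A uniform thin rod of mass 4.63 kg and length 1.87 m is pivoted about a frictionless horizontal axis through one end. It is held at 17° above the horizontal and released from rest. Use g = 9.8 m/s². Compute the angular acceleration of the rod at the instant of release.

About the pivot, I = (1/3)ML² = (1/3)(4.63)(1.87)² = 5.397 kg·m².
The weight acts at the center, a distance L/2 = 0.9350 m from the pivot; τ = Mg(L/2) cos 17° = 40.57 N·m.
α = τ/I = 40.57/5.397 = 7.517 rad/s².
(Equivalently α = (3g/(2L)) cos 17° = 7.517 rad/s².)

α ≈ 7.52 rad/s²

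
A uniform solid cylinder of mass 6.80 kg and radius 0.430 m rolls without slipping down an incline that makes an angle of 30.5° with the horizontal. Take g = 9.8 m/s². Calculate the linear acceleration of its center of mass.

Translation along the incline: Mg sinθ − f = Ma.
Rotation about the center: fR = Iα with I = ½MR². No-slip gives a = αR, so f = (I/R²)a = (1/2)M a.
Substituting: Mg sinθ = (1 + 0.5000)Ma, so a = g sinθ/(1 + 0.5000) = (9.8) sin 30.5° / 1.500 = 3.316 m/s².

a ≈ 3.32 m/s²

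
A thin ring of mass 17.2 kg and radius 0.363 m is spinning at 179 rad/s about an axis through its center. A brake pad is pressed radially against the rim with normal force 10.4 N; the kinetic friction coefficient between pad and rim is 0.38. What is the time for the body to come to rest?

t ≈ 283 s

I = MR² = (17.2)(0.363)² = 2.266 kg·m².
Friction force f = μN = (0.38)(10.4) = 3.952 N at the rim; torque magnitude τ = fR = 1.435 N·m, opposing ω.
|α| = τ/I = 1.435/2.266 = 0.6330 rad/s² (deceleration).
0 = ω₀ − |α|t ⇒ t = ω₀/|α| = 179/0.6330 = 282.8 s.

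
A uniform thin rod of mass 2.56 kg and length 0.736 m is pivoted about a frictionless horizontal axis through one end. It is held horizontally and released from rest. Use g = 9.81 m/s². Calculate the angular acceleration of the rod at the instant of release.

α ≈ 20.0 rad/s²

About the pivot, I = (1/3)ML² = (1/3)(2.56)(0.736)² = 0.4622 kg·m².
The weight acts at the center, a distance L/2 = 0.3680 m from the pivot; τ = Mg(L/2) = 9.242 N·m.
α = τ/I = 9.242/0.4622 = 19.99 rad/s².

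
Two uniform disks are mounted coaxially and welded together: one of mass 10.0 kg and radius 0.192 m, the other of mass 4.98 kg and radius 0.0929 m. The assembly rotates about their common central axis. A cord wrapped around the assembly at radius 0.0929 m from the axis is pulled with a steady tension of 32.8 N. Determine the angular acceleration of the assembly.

I = ½M₁R₁² + ½M₂R₂² = ½(10.0)(0.192)² + ½(4.98)(0.0929)² = 0.2058 kg·m².
τ = F r = (32.8)(0.0929) = 3.047 N·m.
α = τ/I = 3.047/0.2058 = 14.81 rad/s².

α ≈ 14.8 rad/s²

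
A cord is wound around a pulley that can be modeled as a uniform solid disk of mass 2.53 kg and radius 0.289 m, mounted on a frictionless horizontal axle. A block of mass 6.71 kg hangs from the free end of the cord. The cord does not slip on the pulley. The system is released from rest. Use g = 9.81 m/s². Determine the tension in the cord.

T ≈ 10.4 N

I = ½MR² = (1/2)(2.53)(0.289)² = 0.1057 kg·m².
Block: mg − T = ma. Pulley: TR = Iα. No-slip: a = αR, so T = (I/R²)a = 1.265·a.
Then mg = (m + 1.265)a, so a = (6.71)(9.81)/(6.71 + 1.265) = 8.254 m/s².
T = 1.265·a = 10.44 N.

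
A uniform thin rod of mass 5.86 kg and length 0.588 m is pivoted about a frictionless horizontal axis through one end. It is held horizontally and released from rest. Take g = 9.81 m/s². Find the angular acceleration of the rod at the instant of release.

α ≈ 25.0 rad/s²

About the pivot, I = (1/3)ML² = (1/3)(5.86)(0.588)² = 0.6754 kg·m².
The weight acts at the center, a distance L/2 = 0.2940 m from the pivot; τ = Mg(L/2) = 16.90 N·m.
α = τ/I = 16.90/0.6754 = 25.03 rad/s².
(Equivalently α = (3g/(2L)) = 25.03 rad/s².)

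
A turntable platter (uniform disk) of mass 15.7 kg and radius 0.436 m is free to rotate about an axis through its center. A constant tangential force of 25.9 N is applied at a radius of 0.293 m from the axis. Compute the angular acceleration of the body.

α ≈ 5.09 rad/s²

I = ½MR² = (1/2)(15.7)(0.436)² = 1.492 kg·m².
τ = F·r = (25.9)(0.293) = 7.589 N·m.
From τ = Iα: α = 7.589/1.492 = 5.085 rad/s².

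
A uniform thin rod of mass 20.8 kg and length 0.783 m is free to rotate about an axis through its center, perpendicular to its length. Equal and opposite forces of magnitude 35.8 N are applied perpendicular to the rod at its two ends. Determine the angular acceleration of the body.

α ≈ 26.4 rad/s²

I = (1/12)ML² = (1/12)(20.8)(0.783)² = 1.063 kg·m².
The couple gives τ = F·(L/2) + F·(L/2) = F L = (35.8)(0.783) = 28.03 N·m.
Newton's second law for rotation, τ = Iα, gives α = τ/I = 28.03/1.063 = 26.38 rad/s².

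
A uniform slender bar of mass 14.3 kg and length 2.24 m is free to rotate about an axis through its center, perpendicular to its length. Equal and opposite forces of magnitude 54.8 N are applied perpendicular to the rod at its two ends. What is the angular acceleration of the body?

α ≈ 20.5 rad/s²

I = (1/12)ML² = (1/12)(14.3)(2.24)² = 5.979 kg·m².
The couple gives τ = F·(L/2) + F·(L/2) = F L = (54.8)(2.24) = 122.8 N·m.
From τ = Iα: α = 122.8/5.979 = 20.53 rad/s².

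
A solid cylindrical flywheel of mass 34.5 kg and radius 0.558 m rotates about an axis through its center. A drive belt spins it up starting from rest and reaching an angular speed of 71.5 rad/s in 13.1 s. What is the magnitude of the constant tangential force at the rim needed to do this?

F ≈ 52.5 N

I = ½MR² = (1/2)(34.5)(0.558)² = 5.371 kg·m².
α = Δω/Δt = (71.5 − 0)/13.1 = 5.458 rad/s².
The required torque is τ = Iα = (5.371)(5.458) = 29.32 N·m.
A tangential force at the rim gives τ = FR, so F = τ/R = 29.32/0.558 = 52.54 N.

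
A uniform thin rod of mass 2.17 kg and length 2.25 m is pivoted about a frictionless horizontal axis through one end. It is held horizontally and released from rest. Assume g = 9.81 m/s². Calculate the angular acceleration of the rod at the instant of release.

α ≈ 6.54 rad/s²

About the pivot, I = (1/3)ML² = (1/3)(2.17)(2.25)² = 3.662 kg·m².
The weight acts at the center, a distance L/2 = 1.125 m from the pivot; τ = Mg(L/2) = 23.95 N·m.
α = τ/I = 23.95/3.662 = 6.540 rad/s².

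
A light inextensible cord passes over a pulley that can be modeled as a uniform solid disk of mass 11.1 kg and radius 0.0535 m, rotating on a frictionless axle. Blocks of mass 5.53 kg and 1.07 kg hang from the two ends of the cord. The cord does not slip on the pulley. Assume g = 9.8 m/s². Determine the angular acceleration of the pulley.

I = ½MR² = (1/2)(11.1)(0.0535)² = 0.01589 kg·m².
Heavier block: m₁g − T₁ = m₁a. Lighter block: T₂ − m₂g = m₂a.
Pulley: (T₁ − T₂)R = Iα = I(a/R), so T₁ − T₂ = (I/R²)a = (1/2)M_p a = 5.550·a.
Adding the three: (m₁ − m₂)g = (m₁ + m₂ + 5.550)a, so a = (5.53 − 1.07)(9.8)/(5.53 + 1.07 + 5.550) = 3.597 m/s².
α = a/R = 3.597/0.0535 = 67.24 rad/s².

α ≈ 67.2 rad/s²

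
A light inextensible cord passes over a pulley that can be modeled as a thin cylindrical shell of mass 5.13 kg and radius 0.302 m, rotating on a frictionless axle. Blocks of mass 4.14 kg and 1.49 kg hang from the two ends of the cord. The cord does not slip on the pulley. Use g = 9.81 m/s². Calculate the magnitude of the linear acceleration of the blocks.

a ≈ 2.42 m/s²

I = MR² = (5.13)(0.302)² = 0.4679 kg·m².
Heavier block: m₁g − T₁ = m₁a. Lighter block: T₂ − m₂g = m₂a.
Pulley: (T₁ − T₂)R = Iα = I(a/R), so T₁ − T₂ = (I/R²)a = 1·M_p a = 5.130·a.
Adding the three: (m₁ − m₂)g = (m₁ + m₂ + 5.130)a, so a = (4.14 − 1.49)(9.81)/(4.14 + 1.49 + 5.130) = 2.416 m/s².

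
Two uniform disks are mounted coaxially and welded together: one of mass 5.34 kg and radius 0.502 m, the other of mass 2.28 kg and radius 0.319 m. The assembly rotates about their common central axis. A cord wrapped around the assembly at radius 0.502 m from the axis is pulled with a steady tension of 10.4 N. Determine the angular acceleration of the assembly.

I = ½M₁R₁² + ½M₂R₂² = ½(5.34)(0.502)² + ½(2.28)(0.319)² = 0.7889 kg·m².
τ = F r = (10.4)(0.502) = 5.221 N·m.
α = τ/I = 5.221/0.7889 = 6.618 rad/s².

α ≈ 6.62 rad/s²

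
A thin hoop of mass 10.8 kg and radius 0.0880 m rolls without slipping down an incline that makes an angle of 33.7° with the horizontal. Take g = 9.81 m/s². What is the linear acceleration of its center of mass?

a ≈ 2.72 m/s²

Translation along the incline: Mg sinθ − f = Ma.
Rotation about the center: fR = Iα with I = MR². No-slip gives a = αR, so f = (I/R²)a = M a.
Substituting: Mg sinθ = (1 + 1.000)Ma, so a = g sinθ/(1 + 1.000) = (9.81) sin 33.7° / 2.000 = 2.722 m/s².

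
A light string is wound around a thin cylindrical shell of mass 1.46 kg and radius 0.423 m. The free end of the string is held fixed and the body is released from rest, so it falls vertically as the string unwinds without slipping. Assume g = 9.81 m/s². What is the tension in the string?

T ≈ 7.16 N

Translation: Mg − T = Ma. Rotation about the center: TR = Iα with I = MR².
With a = αR: T = (I/R²)a = M a, so Mg = (1 + 1.000)Ma.
a = g/(1 + 1.000) = 9.81/2.000 = 4.905 m/s².
T = 1.000·M·a = (1.000)(1.46)(4.905) = 7.161 N.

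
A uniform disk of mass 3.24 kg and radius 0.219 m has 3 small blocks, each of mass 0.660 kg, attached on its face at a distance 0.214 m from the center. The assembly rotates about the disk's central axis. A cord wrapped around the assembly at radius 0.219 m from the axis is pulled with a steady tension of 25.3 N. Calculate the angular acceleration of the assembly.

I_disk = ½MR² = ½(3.24)(0.219)² = 0.07770 kg·m².
I_blocks = 3·m·r² = 3(0.660)(0.214)² = 0.09068 kg·m².
Total I = 0.1684 kg·m².
τ = F r = (25.3)(0.219) = 5.541 N·m.
α = τ/I = 5.541/0.1684 = 32.91 rad/s².

α ≈ 32.9 rad/s²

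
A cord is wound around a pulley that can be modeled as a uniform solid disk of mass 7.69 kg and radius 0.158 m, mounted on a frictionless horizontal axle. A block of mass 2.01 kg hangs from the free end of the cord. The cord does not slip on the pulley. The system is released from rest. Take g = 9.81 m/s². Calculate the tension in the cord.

I = ½MR² = (1/2)(7.69)(0.158)² = 0.09599 kg·m².
Block: mg − T = ma. Pulley: TR = Iα. No-slip: a = αR, so T = (I/R²)a = 3.845·a.
Then mg = (m + 3.845)a, so a = (2.01)(9.81)/(2.01 + 3.845) = 3.368 m/s².
T = 3.845·a = 12.95 N.

T ≈ 12.9 N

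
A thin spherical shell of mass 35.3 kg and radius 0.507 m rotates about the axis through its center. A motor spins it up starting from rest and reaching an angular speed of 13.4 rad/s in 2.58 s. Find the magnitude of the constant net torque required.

τ ≈ 31.4 N·m

I = (2/3)MR² = (2/3)(35.3)(0.507)² = 6.049 kg·m².
α = Δω/Δt = (13.4 − 0)/2.58 = 5.194 rad/s².
τ = Iα = (6.049)(5.194) = 31.42 N·m.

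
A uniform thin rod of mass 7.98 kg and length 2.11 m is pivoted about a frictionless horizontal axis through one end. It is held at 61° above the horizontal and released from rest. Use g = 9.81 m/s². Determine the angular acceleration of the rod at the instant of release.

α ≈ 3.38 rad/s²

About the pivot, I = (1/3)ML² = (1/3)(7.98)(2.11)² = 11.84 kg·m².
The weight acts at the center, a distance L/2 = 1.055 m from the pivot; τ = Mg(L/2) cos 61° = 40.04 N·m.
α = τ/I = 40.04/11.84 = 3.381 rad/s².
(Equivalently α = (3g/(2L)) cos 61° = 3.381 rad/s².)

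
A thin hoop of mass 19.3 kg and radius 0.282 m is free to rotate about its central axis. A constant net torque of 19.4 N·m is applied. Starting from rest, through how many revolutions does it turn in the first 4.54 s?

≈ 20.7 revolutions

I = MR² = (19.3)(0.282)² = 1.535 kg·m².
α = τ/I = 19.4/1.535 = 12.64 rad/s².
θ = ½αt² = ½(12.64)(4.54)² = 130.3 rad.
Revolutions = θ/(2π) = 20.73.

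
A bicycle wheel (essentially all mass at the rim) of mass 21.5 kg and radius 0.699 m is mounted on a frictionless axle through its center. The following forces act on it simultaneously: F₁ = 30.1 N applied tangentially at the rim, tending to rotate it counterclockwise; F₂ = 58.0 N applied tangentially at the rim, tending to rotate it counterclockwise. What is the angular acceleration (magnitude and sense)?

α ≈ 5.86 rad/s², counterclockwise

I = MR² = (21.5)(0.699)² = 10.50 kg·m².
Taking counterclockwise as positive: τ₁ = +(30.1)(0.699) = +21.04 N·m; τ₂ = +(58.0)(0.699) = +40.54 N·m.
Net torque τ = 61.58 N·m.
α = τ/I = 61.58/10.50 = 5.862 rad/s².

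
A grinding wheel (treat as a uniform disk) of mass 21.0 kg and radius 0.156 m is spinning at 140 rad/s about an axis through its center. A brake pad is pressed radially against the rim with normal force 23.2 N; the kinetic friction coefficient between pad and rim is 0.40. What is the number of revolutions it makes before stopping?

I = ½MR² = (1/2)(21.0)(0.156)² = 0.2555 kg·m².
Friction force f = μN = (0.40)(23.2) = 9.280 N at the rim; torque magnitude τ = fR = 1.448 N·m, opposing ω.
|α| = τ/I = 1.448/0.2555 = 5.665 rad/s² (deceleration).
ω² = ω₀² − 2|α|θ with ω = 0 ⇒ θ = ω₀²/(2|α|) = 1730 rad = 275.3 rev.

≈ 275 revolutions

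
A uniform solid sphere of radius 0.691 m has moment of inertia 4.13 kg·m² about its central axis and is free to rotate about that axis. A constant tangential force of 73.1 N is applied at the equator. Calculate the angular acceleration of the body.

τ = F R = (73.1)(0.691) = 50.51 N·m.
Newton's second law for rotation, τ = Iα, gives α = τ/I = 50.51/4.130 = 12.23 rad/s².

α ≈ 12.2 rad/s²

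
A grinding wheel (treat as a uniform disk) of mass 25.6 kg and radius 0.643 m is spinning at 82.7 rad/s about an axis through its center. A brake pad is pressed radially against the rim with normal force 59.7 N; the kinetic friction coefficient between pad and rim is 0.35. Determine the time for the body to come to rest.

t ≈ 32.6 s

I = ½MR² = (1/2)(25.6)(0.643)² = 5.292 kg·m².
Friction force f = μN = (0.35)(59.7) = 20.89 N at the rim; torque magnitude τ = fR = 13.44 N·m, opposing ω.
|α| = τ/I = 13.44/5.292 = 2.539 rad/s² (deceleration).
0 = ω₀ − |α|t ⇒ t = ω₀/|α| = 82.7/2.539 = 32.57 s.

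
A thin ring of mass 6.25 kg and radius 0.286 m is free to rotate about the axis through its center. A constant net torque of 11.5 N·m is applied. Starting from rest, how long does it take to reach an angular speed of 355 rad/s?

I = MR² = (6.25)(0.286)² = 0.5112 kg·m².
α = τ/I = 11.5/0.5112 = 22.49 rad/s².
ω = αt ⇒ t = ω/α = 355/22.49 = 15.78 s.

t ≈ 15.8 s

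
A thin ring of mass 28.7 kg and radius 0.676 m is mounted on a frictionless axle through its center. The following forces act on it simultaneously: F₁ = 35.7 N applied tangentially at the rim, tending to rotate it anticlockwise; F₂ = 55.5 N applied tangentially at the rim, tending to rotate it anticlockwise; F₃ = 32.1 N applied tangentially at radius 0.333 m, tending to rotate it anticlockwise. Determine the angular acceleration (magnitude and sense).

I = MR² = (28.7)(0.676)² = 13.12 kg·m².
Taking anticlockwise as positive: τ₁ = +(35.7)(0.676) = +24.13 N·m; τ₂ = +(55.5)(0.676) = +37.52 N·m; τ₃ = +(32.1)(0.333) = +10.69 N·m.
Net torque τ = 72.34 N·m.
α = τ/I = 72.34/13.12 = 5.516 rad/s².

α ≈ 5.52 rad/s², anticlockwise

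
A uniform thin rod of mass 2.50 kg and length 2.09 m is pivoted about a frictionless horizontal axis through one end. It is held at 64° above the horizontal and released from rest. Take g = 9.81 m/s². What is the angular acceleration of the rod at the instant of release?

α ≈ 3.09 rad/s²

About the pivot, I = (1/3)ML² = (1/3)(2.50)(2.09)² = 3.640 kg·m².
The weight acts at the center, a distance L/2 = 1.045 m from the pivot; τ = Mg(L/2) cos 64° = 11.23 N·m.
α = τ/I = 11.23/3.640 = 3.086 rad/s².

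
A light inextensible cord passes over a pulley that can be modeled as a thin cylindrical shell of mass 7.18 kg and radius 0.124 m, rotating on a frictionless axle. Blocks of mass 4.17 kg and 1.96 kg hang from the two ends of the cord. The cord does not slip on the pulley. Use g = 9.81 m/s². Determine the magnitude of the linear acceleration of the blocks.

a ≈ 1.63 m/s²

I = MR² = (7.18)(0.124)² = 0.1104 kg·m².
Heavier block: m₁g − T₁ = m₁a. Lighter block: T₂ − m₂g = m₂a.
Pulley: (T₁ − T₂)R = Iα = I(a/R), so T₁ − T₂ = (I/R²)a = 1·M_p a = 7.180·a.
Adding the three: (m₁ − m₂)g = (m₁ + m₂ + 7.180)a, so a = (4.17 − 1.96)(9.81)/(4.17 + 1.96 + 7.180) = 1.629 m/s².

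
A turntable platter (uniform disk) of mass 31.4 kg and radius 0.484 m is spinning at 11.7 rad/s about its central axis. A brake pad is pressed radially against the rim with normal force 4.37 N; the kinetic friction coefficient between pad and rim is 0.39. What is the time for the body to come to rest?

I = ½MR² = (1/2)(31.4)(0.484)² = 3.678 kg·m².
Friction force f = μN = (0.39)(4.37) = 1.704 N at the rim; torque magnitude τ = fR = 0.8249 N·m, opposing ω.
|α| = τ/I = 0.8249/3.678 = 0.2243 rad/s² (deceleration).
0 = ω₀ − |α|t ⇒ t = ω₀/|α| = 11.7/0.2243 = 52.17 s.

t ≈ 52.2 s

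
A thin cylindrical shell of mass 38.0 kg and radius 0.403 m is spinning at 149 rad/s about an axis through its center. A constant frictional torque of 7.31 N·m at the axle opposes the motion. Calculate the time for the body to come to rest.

t ≈ 126 s

I = MR² = (38.0)(0.403)² = 6.172 kg·m².
The net torque has magnitude 7.31 N·m, opposing ω.
|α| = τ/I = 7.310/6.172 = 1.184 rad/s² (deceleration).
0 = ω₀ − |α|t ⇒ t = ω₀/|α| = 149/1.184 = 125.8 s.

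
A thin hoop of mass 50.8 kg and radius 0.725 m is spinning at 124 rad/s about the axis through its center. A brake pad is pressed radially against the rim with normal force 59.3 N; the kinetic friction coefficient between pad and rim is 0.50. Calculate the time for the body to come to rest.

t ≈ 154 s

I = MR² = (50.8)(0.725)² = 26.70 kg·m².
Friction force f = μN = (0.50)(59.3) = 29.65 N at the rim; torque magnitude τ = fR = 21.50 N·m, opposing ω.
|α| = τ/I = 21.50/26.70 = 0.8051 rad/s² (deceleration).
0 = ω₀ − |α|t ⇒ t = ω₀/|α| = 124/0.8051 = 154.0 s.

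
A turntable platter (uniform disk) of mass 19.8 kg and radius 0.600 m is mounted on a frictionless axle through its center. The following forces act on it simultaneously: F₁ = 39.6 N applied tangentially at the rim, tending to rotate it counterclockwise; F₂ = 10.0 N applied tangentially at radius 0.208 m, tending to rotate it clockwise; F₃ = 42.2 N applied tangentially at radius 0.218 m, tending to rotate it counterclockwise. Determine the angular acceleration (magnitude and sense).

α ≈ 8.66 rad/s², counterclockwise

I = ½MR² = (1/2)(19.8)(0.600)² = 3.564 kg·m².
Taking counterclockwise as positive: τ₁ = +(39.6)(0.600) = +23.76 N·m; τ₂ = −(10.0)(0.208) = −2.080 N·m; τ₃ = +(42.2)(0.218) = +9.200 N·m.
Net torque τ = 30.88 N·m.
α = τ/I = 30.88/3.564 = 8.664 rad/s².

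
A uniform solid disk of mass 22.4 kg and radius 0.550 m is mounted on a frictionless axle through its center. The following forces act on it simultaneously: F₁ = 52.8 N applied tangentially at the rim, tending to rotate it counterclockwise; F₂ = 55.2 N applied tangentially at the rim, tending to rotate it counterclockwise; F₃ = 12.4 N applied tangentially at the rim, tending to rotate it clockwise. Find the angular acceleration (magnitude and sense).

α ≈ 15.5 rad/s², counterclockwise

I = ½MR² = (1/2)(22.4)(0.550)² = 3.388 kg·m².
Taking counterclockwise as positive: τ₁ = +(52.8)(0.550) = +29.04 N·m; τ₂ = +(55.2)(0.550) = +30.36 N·m; τ₃ = −(12.4)(0.550) = −6.820 N·m.
Net torque τ = 52.58 N·m.
α = τ/I = 52.58/3.388 = 15.52 rad/s².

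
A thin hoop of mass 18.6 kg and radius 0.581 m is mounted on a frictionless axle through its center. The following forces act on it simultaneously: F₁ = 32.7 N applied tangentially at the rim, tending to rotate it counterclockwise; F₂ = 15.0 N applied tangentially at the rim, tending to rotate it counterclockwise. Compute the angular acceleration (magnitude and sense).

I = MR² = (18.6)(0.581)² = 6.279 kg·m².
Taking counterclockwise as positive: τ₁ = +(32.7)(0.581) = +19.00 N·m; τ₂ = +(15.0)(0.581) = +8.715 N·m.
Net torque τ = 27.71 N·m.
α = τ/I = 27.71/6.279 = 4.414 rad/s².

α ≈ 4.41 rad/s², counterclockwise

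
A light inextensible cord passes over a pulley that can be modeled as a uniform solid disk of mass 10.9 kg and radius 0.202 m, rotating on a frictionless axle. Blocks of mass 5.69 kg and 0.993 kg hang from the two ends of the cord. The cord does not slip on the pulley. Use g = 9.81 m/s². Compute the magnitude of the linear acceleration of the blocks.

I = ½MR² = (1/2)(10.9)(0.202)² = 0.2224 kg·m².
Heavier block: m₁g − T₁ = m₁a. Lighter block: T₂ − m₂g = m₂a.
Pulley: (T₁ − T₂)R = Iα = I(a/R), so T₁ − T₂ = (I/R²)a = (1/2)M_p a = 5.450·a.
Adding the three: (m₁ − m₂)g = (m₁ + m₂ + 5.450)a, so a = (5.69 − 0.993)(9.81)/(5.69 + 0.993 + 5.450) = 3.798 m/s².

a ≈ 3.80 m/s²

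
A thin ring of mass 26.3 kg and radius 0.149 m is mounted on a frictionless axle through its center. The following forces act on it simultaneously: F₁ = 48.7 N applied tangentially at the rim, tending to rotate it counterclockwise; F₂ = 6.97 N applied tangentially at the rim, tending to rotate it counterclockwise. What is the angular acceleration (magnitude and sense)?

α ≈ 14.2 rad/s², counterclockwise

I = MR² = (26.3)(0.149)² = 0.5839 kg·m².
Taking counterclockwise as positive: τ₁ = +(48.7)(0.149) = +7.256 N·m; τ₂ = +(6.97)(0.149) = +1.039 N·m.
Net torque τ = 8.295 N·m.
α = τ/I = 8.295/0.5839 = 14.21 rad/s².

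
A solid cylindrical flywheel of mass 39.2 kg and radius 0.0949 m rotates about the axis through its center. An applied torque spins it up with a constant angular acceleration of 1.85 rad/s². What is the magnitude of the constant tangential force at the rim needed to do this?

F ≈ 3.44 N

I = ½MR² = (1/2)(39.2)(0.0949)² = 0.1765 kg·m².
The required torque is τ = Iα = (0.1765)(1.850) = 0.3266 N·m.
A tangential force at the rim gives τ = FR, so F = τ/R = 0.3266/0.0949 = 3.441 N.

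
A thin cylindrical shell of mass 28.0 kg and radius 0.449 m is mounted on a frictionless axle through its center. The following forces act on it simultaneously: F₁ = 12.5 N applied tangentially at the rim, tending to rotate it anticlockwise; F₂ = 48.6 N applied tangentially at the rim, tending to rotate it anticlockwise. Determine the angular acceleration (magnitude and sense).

I = MR² = (28.0)(0.449)² = 5.645 kg·m².
Taking anticlockwise as positive: τ₁ = +(12.5)(0.449) = +5.612 N·m; τ₂ = +(48.6)(0.449) = +21.82 N·m.
Net torque τ = 27.43 N·m.
α = τ/I = 27.43/5.645 = 4.860 rad/s².

α ≈ 4.86 rad/s², anticlockwise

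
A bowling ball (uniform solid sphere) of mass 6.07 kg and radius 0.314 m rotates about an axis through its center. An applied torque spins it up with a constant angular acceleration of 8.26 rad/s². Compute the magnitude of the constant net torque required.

I = (2/5)MR² = (2/5)(6.07)(0.314)² = 0.2394 kg·m².
τ = Iα = (0.2394)(8.260) = 1.977 N·m.

τ ≈ 1.98 N·m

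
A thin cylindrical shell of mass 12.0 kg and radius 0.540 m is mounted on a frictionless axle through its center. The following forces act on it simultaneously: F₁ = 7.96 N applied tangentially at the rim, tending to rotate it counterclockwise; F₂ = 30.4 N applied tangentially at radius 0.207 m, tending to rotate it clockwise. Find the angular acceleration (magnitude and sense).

I = MR² = (12.0)(0.540)² = 3.499 kg·m².
Taking counterclockwise as positive: τ₁ = +(7.96)(0.540) = +4.298 N·m; τ₂ = −(30.4)(0.207) = −6.293 N·m.
Net torque τ = -1.994 N·m.
α = τ/I = -1.994/3.499 = -0.5700 rad/s².

α ≈ 0.570 rad/s², clockwise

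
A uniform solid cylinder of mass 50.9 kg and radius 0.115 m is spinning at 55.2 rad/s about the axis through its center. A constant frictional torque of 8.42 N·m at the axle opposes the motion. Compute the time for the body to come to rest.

I = ½MR² = (1/2)(50.9)(0.115)² = 0.3366 kg·m².
The net torque has magnitude 8.42 N·m, opposing ω.
|α| = τ/I = 8.420/0.3366 = 25.02 rad/s² (deceleration).
0 = ω₀ − |α|t ⇒ t = ω₀/|α| = 55.2/25.02 = 2.207 s.

t ≈ 2.21 s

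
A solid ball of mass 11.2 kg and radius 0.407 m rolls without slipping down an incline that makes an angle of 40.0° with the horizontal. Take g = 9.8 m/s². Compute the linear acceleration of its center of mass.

Translation along the incline: Mg sinθ − f = Ma.
Rotation about the center: fR = Iα with I = (2/5)MR². No-slip gives a = αR, so f = (I/R²)a = (2/5)M a.
Substituting: Mg sinθ = (1 + 0.4000)Ma, so a = g sinθ/(1 + 0.4000) = (9.8) sin 40.0° / 1.400 = 4.500 m/s².

a ≈ 4.50 m/s²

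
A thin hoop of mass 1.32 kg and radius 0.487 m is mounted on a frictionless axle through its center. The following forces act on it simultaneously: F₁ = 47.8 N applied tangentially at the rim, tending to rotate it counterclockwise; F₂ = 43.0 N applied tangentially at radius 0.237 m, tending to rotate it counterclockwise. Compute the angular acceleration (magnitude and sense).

α ≈ 107 rad/s², counterclockwise

I = MR² = (1.32)(0.487)² = 0.3131 kg·m².
Taking counterclockwise as positive: τ₁ = +(47.8)(0.487) = +23.28 N·m; τ₂ = +(43.0)(0.237) = +10.19 N·m.
Net torque τ = 33.47 N·m.
α = τ/I = 33.47/0.3131 = 106.9 rad/s².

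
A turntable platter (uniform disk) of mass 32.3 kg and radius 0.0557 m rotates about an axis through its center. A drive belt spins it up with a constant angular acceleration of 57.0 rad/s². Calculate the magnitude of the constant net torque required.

I = ½MR² = (1/2)(32.3)(0.0557)² = 0.05011 kg·m².
τ = Iα = (0.05011)(57.00) = 2.856 N·m.

τ ≈ 2.86 N·m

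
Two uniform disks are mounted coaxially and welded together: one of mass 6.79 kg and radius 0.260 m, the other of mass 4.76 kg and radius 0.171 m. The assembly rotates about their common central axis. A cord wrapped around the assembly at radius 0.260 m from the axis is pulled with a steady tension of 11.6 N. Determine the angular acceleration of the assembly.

α ≈ 10.1 rad/s²

I = ½M₁R₁² + ½M₂R₂² = ½(6.79)(0.260)² + ½(4.76)(0.171)² = 0.2991 kg·m².
τ = F r = (11.6)(0.260) = 3.016 N·m.
α = τ/I = 3.016/0.2991 = 10.08 rad/s².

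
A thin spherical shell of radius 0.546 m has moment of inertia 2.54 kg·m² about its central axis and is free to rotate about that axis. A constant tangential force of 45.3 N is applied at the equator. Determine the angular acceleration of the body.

τ = F R = (45.3)(0.546) = 24.73 N·m.
Newton's second law for rotation, τ = Iα, gives α = τ/I = 24.73/2.540 = 9.738 rad/s².

α ≈ 9.74 rad/s²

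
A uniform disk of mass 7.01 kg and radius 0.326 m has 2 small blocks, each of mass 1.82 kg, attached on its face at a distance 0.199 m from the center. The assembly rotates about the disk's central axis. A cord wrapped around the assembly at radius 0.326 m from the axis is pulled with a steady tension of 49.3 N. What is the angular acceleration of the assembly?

α ≈ 31.1 rad/s²

I_disk = ½MR² = ½(7.01)(0.326)² = 0.3725 kg·m².
I_blocks = 2·m·r² = 2(1.82)(0.199)² = 0.1441 kg·m².
Total I = 0.5166 kg·m².
τ = F r = (49.3)(0.326) = 16.07 N·m.
α = τ/I = 16.07/0.5166 = 31.11 rad/s².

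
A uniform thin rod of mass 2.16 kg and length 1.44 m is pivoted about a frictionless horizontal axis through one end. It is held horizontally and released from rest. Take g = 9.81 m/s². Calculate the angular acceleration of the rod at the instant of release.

About the pivot, I = (1/3)ML² = (1/3)(2.16)(1.44)² = 1.493 kg·m².
The weight acts at the center, a distance L/2 = 0.7200 m from the pivot; τ = Mg(L/2) = 15.26 N·m.
α = τ/I = 15.26/1.493 = 10.22 rad/s².

α ≈ 10.2 rad/s²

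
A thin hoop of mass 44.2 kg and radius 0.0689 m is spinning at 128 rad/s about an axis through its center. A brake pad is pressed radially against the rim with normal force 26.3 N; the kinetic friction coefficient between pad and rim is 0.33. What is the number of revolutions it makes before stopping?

I = MR² = (44.2)(0.0689)² = 0.2098 kg·m².
Friction force f = μN = (0.33)(26.3) = 8.679 N at the rim; torque magnitude τ = fR = 0.5980 N·m, opposing ω.
|α| = τ/I = 0.5980/0.2098 = 2.850 rad/s² (deceleration).
ω² = ω₀² − 2|α|θ with ω = 0 ⇒ θ = ω₀²/(2|α|) = 2874 rad = 457.5 rev.

≈ 457 revolutions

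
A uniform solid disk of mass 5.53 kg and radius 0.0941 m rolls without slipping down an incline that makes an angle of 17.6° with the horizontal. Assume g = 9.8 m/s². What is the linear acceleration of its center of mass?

a ≈ 1.98 m/s²

Translation along the incline: Mg sinθ − f = Ma.
Rotation about the center: fR = Iα with I = ½MR². No-slip gives a = αR, so f = (I/R²)a = (1/2)M a.
Substituting: Mg sinθ = (1 + 0.5000)Ma, so a = g sinθ/(1 + 0.5000) = (9.8) sin 17.6° / 1.500 = 1.975 m/s².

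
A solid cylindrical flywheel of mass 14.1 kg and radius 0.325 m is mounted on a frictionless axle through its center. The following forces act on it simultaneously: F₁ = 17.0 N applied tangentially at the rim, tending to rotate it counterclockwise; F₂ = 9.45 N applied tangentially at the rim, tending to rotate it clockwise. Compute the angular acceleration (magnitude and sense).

I = ½MR² = (1/2)(14.1)(0.325)² = 0.7447 kg·m².
Taking counterclockwise as positive: τ₁ = +(17.0)(0.325) = +5.525 N·m; τ₂ = −(9.45)(0.325) = −3.071 N·m.
Net torque τ = 2.454 N·m.
α = τ/I = 2.454/0.7447 = 3.295 rad/s².

α ≈ 3.30 rad/s², counterclockwise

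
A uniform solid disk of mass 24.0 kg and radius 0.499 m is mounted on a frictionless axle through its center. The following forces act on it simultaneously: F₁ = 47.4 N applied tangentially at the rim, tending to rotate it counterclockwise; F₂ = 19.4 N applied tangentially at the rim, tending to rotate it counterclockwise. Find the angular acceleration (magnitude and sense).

I = ½MR² = (1/2)(24.0)(0.499)² = 2.988 kg·m².
Taking counterclockwise as positive: τ₁ = +(47.4)(0.499) = +23.65 N·m; τ₂ = +(19.4)(0.499) = +9.681 N·m.
Net torque τ = 33.33 N·m.
α = τ/I = 33.33/2.988 = 11.16 rad/s².

α ≈ 11.2 rad/s², counterclockwise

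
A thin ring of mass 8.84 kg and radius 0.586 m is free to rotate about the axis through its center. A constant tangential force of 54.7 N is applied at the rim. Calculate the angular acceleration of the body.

I = MR² = (8.84)(0.586)² = 3.036 kg·m².
τ = F R = (54.7)(0.586) = 32.05 N·m.
From τ = Iα: α = 32.05/3.036 = 10.56 rad/s².

α ≈ 10.6 rad/s²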